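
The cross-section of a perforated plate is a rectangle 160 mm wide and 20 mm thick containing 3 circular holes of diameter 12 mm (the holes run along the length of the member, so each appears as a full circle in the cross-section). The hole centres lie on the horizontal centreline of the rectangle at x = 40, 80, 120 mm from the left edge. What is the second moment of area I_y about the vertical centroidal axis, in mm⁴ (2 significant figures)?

I_y ≈ 6.5 × 10⁶ mm⁴

Treat the section as a set of non-overlapping primitives; coordinates are from the bounding-box lower-left.
Plate: 160 × 20, A = 3 200 mm², x = 80 mm, Ī = 6 826 667 mm⁴.
Hole 1 (subtracted): ⌀12, A = 113.1 mm², x = 40 mm, Ī = 1 018 mm⁴.
Hole 2 (subtracted): ⌀12, A = 113.1 mm², x = 80 mm, Ī = 1 018 mm⁴.
Hole 3 (subtracted): ⌀12, A = 113.1 mm², x = 120 mm, Ī = 1 018 mm⁴.
By symmetry the centroid is at mid-width, x̄ = 80 mm.
Transfer each piece to the vertical centroidal axis using Ī + A·d² with d = x − 80:
  plate: d = 0 mm → contributes +6 826 667 mm⁴
  hole 1: d = -40 mm → contributes −181 974 mm⁴
  hole 2: d = 0 mm → contributes −1 018 mm⁴
  hole 3: d = 40 mm → contributes −181 974 mm⁴
Total I = 6 461 702 mm⁴.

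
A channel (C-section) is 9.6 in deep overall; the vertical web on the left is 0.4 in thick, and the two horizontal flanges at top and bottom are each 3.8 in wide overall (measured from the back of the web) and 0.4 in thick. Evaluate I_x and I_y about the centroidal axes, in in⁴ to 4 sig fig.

Break the section into simple shapes (no overlaps), measuring from the bottom-left corner of the bounding box.
Web: 0.4 × 9.6, A = 3.84 in², y = 4.8 in, Ī = 29.4912 in⁴.
Top flange (beyond web): 3.4 × 0.4, A = 1.36 in², y = 9.4 in, Ī = 0.0181333 in⁴.
Bottom flange (beyond web): 3.4 × 0.4, A = 1.36 in², y = 0.2 in, Ī = 0.0181333 in⁴.
By symmetry the centroid is at mid-height, ȳ = 4.8 in.
Transfer each piece to the centroidal x-axis using Ī + A·d² with d = y − 4.8:
  web: d = 0 in → contributes +29.4912 in⁴
  top flange (beyond web): d = 4.6 in → contributes +28.7957 in⁴
  bottom flange (beyond web): d = -4.6 in → contributes +28.7957 in⁴
Total I = 87.0827 in⁴.
For the y-axis: x̄ = 0.987805 in.
Repeating about the centroidal y-axis gives I_y = 8.41929 in⁴.

I_x ≈ 87.08 in⁴, I_y ≈ 8.419 in⁴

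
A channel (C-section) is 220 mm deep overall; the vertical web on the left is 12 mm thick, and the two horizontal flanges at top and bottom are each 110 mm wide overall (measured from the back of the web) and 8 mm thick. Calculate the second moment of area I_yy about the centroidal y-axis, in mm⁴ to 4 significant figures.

Break the section into simple shapes (no overlaps), measuring from the bottom-left corner of the bounding box.
Web: 12 × 220, A = 2 640 mm², x = 6 mm, Ī = 31 680 mm⁴.
Top flange (beyond web): 98 × 8, A = 784 mm², x = 61 mm, Ī = 627 461 mm⁴.
Bottom flange (beyond web): 98 × 8, A = 784 mm², x = 61 mm, Ī = 627 461 mm⁴.
Centroid: x̄ = ΣA·x / ΣA = 26.4943 mm.
Transfer each piece to the centroidal y-axis using Ī + A·d² with d = x − 26.4943:
  web: d = -20.4943 mm → contributes +1 140 523 mm⁴
  top flange (beyond web): d = 34.5057 mm → contributes +1 560 926 mm⁴
  bottom flange (beyond web): d = 34.5057 mm → contributes +1 560 926 mm⁴
Total I = 4 262 375 mm⁴.

I_yy ≈ 4.262 × 10⁶ mm⁴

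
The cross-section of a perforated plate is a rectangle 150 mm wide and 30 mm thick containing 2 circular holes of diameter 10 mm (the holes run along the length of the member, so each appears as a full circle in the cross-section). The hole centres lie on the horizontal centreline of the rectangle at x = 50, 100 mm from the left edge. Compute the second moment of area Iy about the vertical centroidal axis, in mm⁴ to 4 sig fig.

Treat the section as a set of non-overlapping primitives; coordinates are from the bounding-box lower-left.
Plate: 150 × 30, A = 4 500 mm², x = 75 mm, Ī = 8 437 500 mm⁴.
Hole 1 (subtracted): ⌀10, A = 78.5398 mm², x = 50 mm, Ī = 490.874 mm⁴.
Hole 2 (subtracted): ⌀10, A = 78.5398 mm², x = 100 mm, Ī = 490.874 mm⁴.
By symmetry the centroid is at mid-width, x̄ = 75 mm.
Transfer each piece to the vertical centroidal axis using Ī + A·d² with d = x − 75:
  plate: d = 0 mm → contributes +8 437 500 mm⁴
  hole 1: d = -25 mm → contributes −49578.3 mm⁴
  hole 2: d = 25 mm → contributes −49578.3 mm⁴
Total I = 8 338 343 mm⁴.

Iy ≈ 8.338 × 10⁶ mm⁴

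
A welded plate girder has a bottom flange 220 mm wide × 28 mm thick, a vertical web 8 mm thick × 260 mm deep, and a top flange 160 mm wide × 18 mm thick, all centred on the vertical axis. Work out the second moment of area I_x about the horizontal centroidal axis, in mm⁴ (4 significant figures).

I_x ≈ 1.743 × 10⁸ mm⁴

Treat the section as a set of non-overlapping primitives; coordinates are from the bounding-box lower-left.
Bottom plate: 220 × 28, A = 6 160 mm², y = 14 mm, Ī = 402 453 mm⁴.
Web plate: 8 × 260, A = 2 080 mm², y = 158 mm, Ī = 11 717 333 mm⁴.
Top plate: 160 × 18, A = 2 880 mm², y = 297 mm, Ī = 77 760 mm⁴.
Centroid: ȳ = ΣA·y / ΣA = 114.23 mm.
Transfer each piece to the horizontal centroidal axis using Ī + A·d² with d = y − 114.23:
  bottom plate: d = -100.23 mm → contributes +62 286 406 mm⁴
  web plate: d = 43.7698 mm → contributes +15 702 185 mm⁴
  top plate: d = 182.77 mm → contributes +96 283 567 mm⁴
Total I = 174 272 157 mm⁴.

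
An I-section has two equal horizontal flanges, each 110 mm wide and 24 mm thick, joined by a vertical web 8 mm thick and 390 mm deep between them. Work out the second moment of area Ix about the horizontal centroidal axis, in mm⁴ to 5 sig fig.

Split into non-overlapping primitives; take the origin at the lower-left of the bounding box.
Bottom flange: 110 × 24, A = 2 640 mm², y = 12 mm, Ī = 126 720 mm⁴.
Web: 8 × 390, A = 3 120 mm², y = 219 mm, Ī = 39 546 000 mm⁴.
Top flange: 110 × 24, A = 2 640 mm², y = 426 mm, Ī = 126 720 mm⁴.
By symmetry the centroid is at mid-height, ȳ = 219 mm.
Transfer each piece to the horizontal centroidal axis using Ī + A·d² with d = y − 219:
  bottom flange: d = -207 mm → contributes +113 248 080 mm⁴
  web: d = 0 mm → contributes +39 546 000 mm⁴
  top flange: d = 207 mm → contributes +113 248 080 mm⁴
Total I = 266 042 160 mm⁴.

Ix ≈ 2.6604 × 10⁸ mm⁴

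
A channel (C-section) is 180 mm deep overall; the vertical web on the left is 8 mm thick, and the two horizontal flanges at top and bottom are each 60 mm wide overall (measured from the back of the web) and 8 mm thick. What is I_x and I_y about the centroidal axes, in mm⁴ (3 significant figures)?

I_x ≈ 1.00 × 10⁷ mm⁴, I_y ≈ 6.70 × 10⁵ mm⁴

Split into non-overlapping primitives; take the origin at the lower-left of the bounding box.
Web: 8 × 180, A = 1 440 mm², y = 90 mm, Ī = 3 888 000 mm⁴.
Top flange (beyond web): 52 × 8, A = 416 mm², y = 176 mm, Ī = 2218.7 mm⁴.
Bottom flange (beyond web): 52 × 8, A = 416 mm², y = 4 mm, Ī = 2218.7 mm⁴.
By symmetry the centroid is at mid-height, ȳ = 90 mm.
Transfer each piece to the centroidal x-axis using Ī + A·d² with d = y − 90:
  web: d = 0 mm → contributes +3 888 000 mm⁴
  top flange (beyond web): d = 86 mm → contributes +3 078 955 mm⁴
  bottom flange (beyond web): d = -86 mm → contributes +3 078 955 mm⁴
Total I = 10 045 909 mm⁴.
For the y-axis: x̄ = 14.986 mm.
Repeating about the centroidal y-axis gives I_y = 669 749 mm⁴.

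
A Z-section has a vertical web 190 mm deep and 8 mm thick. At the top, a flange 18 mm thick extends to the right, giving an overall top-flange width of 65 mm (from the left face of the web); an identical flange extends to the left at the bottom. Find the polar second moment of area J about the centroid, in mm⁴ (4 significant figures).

Treat the section as a set of non-overlapping primitives; coordinates are from the bounding-box lower-left.
Web: 8 × 190, A = 1 520 mm², y = 95 mm, Ī = 4 572 667 mm⁴.
Top flange (beyond web): 57 × 18, A = 1 026 mm², y = 181 mm, Ī = 27 702 mm⁴.
Bottom flange (beyond web): 57 × 18, A = 1 026 mm², y = 9 mm, Ī = 27 702 mm⁴.
Centroid: ȳ = ΣA·y / ΣA = 95 mm.
Transfer each piece to the centroidal x-axis using Ī + A·d² with d = y − 95:
  web: d = 0 mm → contributes +4 572 667 mm⁴
  top flange (beyond web): d = 86 mm → contributes +7 615 998 mm⁴
  bottom flange (beyond web): d = -86 mm → contributes +7 615 998 mm⁴
Total I = 19 804 663 mm⁴.
For the y-axis: x̄ = 61 mm.
Repeating about the centroidal y-axis gives I_y = 2 731 111 mm⁴.
Polar second moment: J = I_x + I_y = 22 535 773 mm⁴.

J ≈ 2.254 × 10⁷ mm⁴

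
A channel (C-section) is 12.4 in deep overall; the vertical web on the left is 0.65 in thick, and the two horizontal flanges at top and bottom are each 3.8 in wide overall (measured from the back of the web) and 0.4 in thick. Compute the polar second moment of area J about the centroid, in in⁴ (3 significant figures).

Split into non-overlapping primitives; take the origin at the lower-left of the bounding box.
Web: 0.65 × 12.4, A = 8.06 in², y = 6.2 in, Ī = 103.28 in⁴.
Top flange (beyond web): 3.15 × 0.4, A = 1.26 in², y = 12.2 in, Ī = 0.0168 in⁴.
Bottom flange (beyond web): 3.15 × 0.4, A = 1.26 in², y = 0.2 in, Ī = 0.0168 in⁴.
By symmetry the centroid is at mid-height, ȳ = 6.2 in.
Transfer each piece to the centroidal x-axis using Ī + A·d² with d = y − 6.2:
  web: d = 0 in → contributes +103.28 in⁴
  top flange (beyond web): d = 6 in → contributes +45.377 in⁴
  bottom flange (beyond web): d = -6 in → contributes +45.377 in⁴
Total I = 194.03 in⁴.
For the y-axis: x̄ = 0.77755 in.
Repeating about the centroidal y-axis gives I_y = 9.2979 in⁴.
Polar second moment: J = I_x + I_y = 203.33 in⁴.

J ≈ 203 in⁴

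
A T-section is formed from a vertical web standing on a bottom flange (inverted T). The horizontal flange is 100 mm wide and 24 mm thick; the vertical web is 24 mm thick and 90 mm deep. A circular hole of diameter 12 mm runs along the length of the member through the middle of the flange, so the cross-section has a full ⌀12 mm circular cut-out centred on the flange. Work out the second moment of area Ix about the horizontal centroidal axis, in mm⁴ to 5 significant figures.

Split into non-overlapping primitives; take the origin at the lower-left of the bounding box.
Flange: 100 × 24, A = 2 400 mm², y = 12 mm, Ī = 115 200 mm⁴.
Web: 24 × 90, A = 2 160 mm², y = 69 mm, Ī = 1 458 000 mm⁴.
Hole (subtracted): ⌀12, A = 113.0973 mm², y = 12 mm, Ī = 1017.876 mm⁴.
Centroid: ȳ = ΣA·y / ΣA = 39.68669 mm.
Transfer each piece to the horizontal centroidal axis using Ī + A·d² with d = y − 39.68669:
  flange: d = -27.68669 mm → contributes +1 954 926 mm⁴
  web: d = 29.31331 mm → contributes +3 314 024 mm⁴
  hole: d = -27.68669 mm → contributes −87712.93 mm⁴
Total I = 5 181 237 mm⁴.

Ix ≈ 5.1812 × 10⁶ mm⁴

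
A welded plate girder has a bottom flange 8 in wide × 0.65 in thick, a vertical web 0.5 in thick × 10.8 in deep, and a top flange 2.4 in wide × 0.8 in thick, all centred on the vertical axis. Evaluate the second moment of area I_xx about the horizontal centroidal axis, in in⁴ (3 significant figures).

Decompose the section into non-overlapping parts with the origin at the bottom-left of its bounding rectangle.
Bottom plate: 8 × 0.65, A = 5.2 in², y = 0.325 in, Ī = 0.18308 in⁴.
Web plate: 0.5 × 10.8, A = 5.4 in², y = 6.05 in, Ī = 52.488 in⁴.
Top plate: 2.4 × 0.8, A = 1.92 in², y = 11.85 in, Ī = 0.1024 in⁴.
Centroid: ȳ = ΣA·y / ΣA = 4.5617 in.
Transfer each piece to the horizontal centroidal axis using Ī + A·d² with d = y − 4.5617:
  bottom plate: d = -4.2367 in → contributes +93.519 in⁴
  web plate: d = 1.4883 in → contributes +64.45 in⁴
  top plate: d = 7.2883 in → contributes +102.09 in⁴
Total I = 260.06 in⁴.

I_xx ≈ 260 in⁴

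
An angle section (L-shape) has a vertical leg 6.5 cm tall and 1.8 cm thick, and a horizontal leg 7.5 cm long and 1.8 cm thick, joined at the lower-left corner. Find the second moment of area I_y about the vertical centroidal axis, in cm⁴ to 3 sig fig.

Split into non-overlapping primitives; take the origin at the lower-left of the bounding box.
Vertical leg: 1.8 × 6.5, A = 11.7 cm², x = 0.9 cm, Ī = 3.159 cm⁴.
Horizontal leg (remainder): 5.7 × 1.8, A = 10.26 cm², x = 4.65 cm, Ī = 27.779 cm⁴.
Centroid: x̄ = ΣA·x / ΣA = 2.652 cm.
Transfer each piece to the vertical centroidal axis using Ī + A·d² with d = x − 2.652:
  vertical leg: d = -1.752 cm → contributes +39.074 cm⁴
  horizontal leg (remainder): d = 1.998 cm → contributes +68.735 cm⁴
Total I = 107.81 cm⁴.

I_y ≈ 108 cm⁴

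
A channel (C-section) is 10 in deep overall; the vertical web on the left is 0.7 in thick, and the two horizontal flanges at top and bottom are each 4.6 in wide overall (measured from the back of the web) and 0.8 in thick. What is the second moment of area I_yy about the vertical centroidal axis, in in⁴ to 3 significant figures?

Split into non-overlapping primitives; take the origin at the lower-left of the bounding box.
Web: 0.7 × 10, A = 7 in², x = 0.35 in, Ī = 0.28583 in⁴.
Top flange (beyond web): 3.9 × 0.8, A = 3.12 in², x = 2.65 in, Ī = 3.9546 in⁴.
Bottom flange (beyond web): 3.9 × 0.8, A = 3.12 in², x = 2.65 in, Ī = 3.9546 in⁴.
Centroid: x̄ = ΣA·x / ΣA = 1.434 in.
Transfer each piece to the vertical centroidal axis using Ī + A·d² with d = x − 1.434:
  web: d = -1.084 in → contributes +8.511 in⁴
  top flange (beyond web): d = 1.216 in → contributes +8.5681 in⁴
  bottom flange (beyond web): d = 1.216 in → contributes +8.5681 in⁴
Total I = 25.647 in⁴.

I_yy ≈ 25.6 in⁴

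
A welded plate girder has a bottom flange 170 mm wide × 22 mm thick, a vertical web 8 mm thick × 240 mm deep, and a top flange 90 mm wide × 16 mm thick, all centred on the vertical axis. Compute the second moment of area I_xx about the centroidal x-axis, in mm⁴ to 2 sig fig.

Break the section into simple shapes (no overlaps), measuring from the bottom-left corner of the bounding box.
Bottom plate: 170 × 22, A = 3 740 mm², y = 11 mm, Ī = 150 847 mm⁴.
Web plate: 8 × 240, A = 1 920 mm², y = 142 mm, Ī = 9 216 000 mm⁴.
Top plate: 90 × 16, A = 1 440 mm², y = 270 mm, Ī = 30 720 mm⁴.
Centroid: ȳ = ΣA·y / ΣA = 98.95 mm.
Transfer each piece to the centroidal x-axis using Ī + A·d² with d = y − 98.95:
  bottom plate: d = -87.95 mm → contributes +29 083 747 mm⁴
  web plate: d = 43.05 mm → contributes +12 773 526 mm⁴
  top plate: d = 171 mm → contributes +42 159 959 mm⁴
Total I = 84 017 232 mm⁴.

I_xx ≈ 8.4 × 10⁷ mm⁴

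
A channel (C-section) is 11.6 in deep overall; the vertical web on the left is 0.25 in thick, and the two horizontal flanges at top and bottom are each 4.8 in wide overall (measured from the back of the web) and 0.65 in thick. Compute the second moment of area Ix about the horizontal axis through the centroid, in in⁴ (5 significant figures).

Ix ≈ 210.03 in⁴

Decompose the section into non-overlapping parts with the origin at the bottom-left of its bounding rectangle.
Web: 0.25 × 11.6, A = 2.9 in², y = 5.8 in, Ī = 32.51867 in⁴.
Top flange (beyond web): 4.55 × 0.65, A = 2.9575 in², y = 11.275 in, Ī = 0.1041286 in⁴.
Bottom flange (beyond web): 4.55 × 0.65, A = 2.9575 in², y = 0.325 in, Ī = 0.1041286 in⁴.
By symmetry the centroid is at mid-height, ȳ = 5.8 in.
Transfer each piece to the horizontal axis through the centroid using Ī + A·d² with d = y − 5.8:
  web: d = 0 in → contributes +32.51867 in⁴
  top flange (beyond web): d = 5.475 in → contributes +88.75704 in⁴
  bottom flange (beyond web): d = -5.475 in → contributes +88.75704 in⁴
Total I = 210.0327 in⁴.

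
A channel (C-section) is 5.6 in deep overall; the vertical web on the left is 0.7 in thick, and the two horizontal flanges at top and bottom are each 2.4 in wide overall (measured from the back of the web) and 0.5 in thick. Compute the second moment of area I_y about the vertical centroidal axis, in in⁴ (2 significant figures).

I_y ≈ 2.3 in⁴

Decompose the section into non-overlapping parts with the origin at the bottom-left of its bounding rectangle.
Web: 0.7 × 5.6, A = 3.92 in², x = 0.35 in, Ī = 0.1601 in⁴.
Top flange (beyond web): 1.7 × 0.5, A = 0.85 in², x = 1.55 in, Ī = 0.2047 in⁴.
Bottom flange (beyond web): 1.7 × 0.5, A = 0.85 in², x = 1.55 in, Ī = 0.2047 in⁴.
Centroid: x̄ = ΣA·x / ΣA = 0.713 in.
Transfer each piece to the vertical centroidal axis using Ī + A·d² with d = x − 0.713:
  web: d = -0.363 in → contributes +0.6766 in⁴
  top flange (beyond web): d = 0.837 in → contributes +0.8002 in⁴
  bottom flange (beyond web): d = 0.837 in → contributes +0.8002 in⁴
Total I = 2.277 in⁴.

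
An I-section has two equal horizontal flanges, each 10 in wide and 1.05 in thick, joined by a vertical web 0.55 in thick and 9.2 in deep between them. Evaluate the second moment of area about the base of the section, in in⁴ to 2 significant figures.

I_base ≈ 1400 in⁴

Split into non-overlapping primitives; take the origin at the lower-left of the bounding box.
Bottom flange: 10 × 1.05, A = 10.5 in², y = 0.525 in, Ī = 0.9647 in⁴.
Web: 0.55 × 9.2, A = 5.06 in², y = 5.65 in, Ī = 35.69 in⁴.
Top flange: 10 × 1.05, A = 10.5 in², y = 10.78 in, Ī = 0.9647 in⁴.
Transfer each piece to the base of the section using Ī + A·d² with d = y − 0:
  bottom flange: d = 0.525 in → contributes +3.859 in⁴
  web: d = 5.65 in → contributes +197.2 in⁴
  top flange: d = 10.78 in → contributes +1 220 in⁴
Total I = 1 421 in⁴.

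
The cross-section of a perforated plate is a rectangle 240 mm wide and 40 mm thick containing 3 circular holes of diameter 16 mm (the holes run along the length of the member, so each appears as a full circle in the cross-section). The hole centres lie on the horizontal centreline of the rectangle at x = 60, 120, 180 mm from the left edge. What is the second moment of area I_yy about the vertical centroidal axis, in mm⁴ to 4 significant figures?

I_yy ≈ 4.462 × 10⁷ mm⁴

Break the section into simple shapes (no overlaps), measuring from the bottom-left corner of the bounding box.
Plate: 240 × 40, A = 9 600 mm², x = 120 mm, Ī = 46 080 000 mm⁴.
Hole 1 (subtracted): ⌀16, A = 201.062 mm², x = 60 mm, Ī = 3216.99 mm⁴.
Hole 2 (subtracted): ⌀16, A = 201.062 mm², x = 120 mm, Ī = 3216.99 mm⁴.
Hole 3 (subtracted): ⌀16, A = 201.062 mm², x = 180 mm, Ī = 3216.99 mm⁴.
By symmetry the centroid is at mid-width, x̄ = 120 mm.
Transfer each piece to the vertical centroidal axis using Ī + A·d² with d = x − 120:
  plate: d = 0 mm → contributes +46 080 000 mm⁴
  hole 1: d = -60 mm → contributes −727 040 mm⁴
  hole 2: d = 0 mm → contributes −3216.99 mm⁴
  hole 3: d = 60 mm → contributes −727 040 mm⁴
Total I = 44 622 703 mm⁴.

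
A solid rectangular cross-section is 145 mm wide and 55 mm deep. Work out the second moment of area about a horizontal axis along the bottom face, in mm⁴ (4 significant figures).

I_base ≈ 8.041 × 10⁶ mm⁴

The section: 145 × 55, A = 7 975 mm², y = 27.5 mm, Ī = 2 010 365 mm⁴.
Transfer it to a horizontal axis along the bottom face using Ī + A·d² with d = y − 0:
  the section: d = 27.5 mm → contributes +8 041 458 mm⁴
Total I = 8 041 458 mm⁴.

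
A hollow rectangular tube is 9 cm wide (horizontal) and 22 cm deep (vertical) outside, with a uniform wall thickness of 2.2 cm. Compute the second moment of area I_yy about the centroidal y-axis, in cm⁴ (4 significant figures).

I_yy ≈ 1194 cm⁴

Break the section into simple shapes (no overlaps), measuring from the bottom-left corner of the bounding box.
Outer rectangle: 9 × 22, A = 198 cm², x = 4.5 cm, Ī = 1336.5 cm⁴.
Inner void (subtracted): 4.6 × 17.6, A = 80.96 cm², x = 4.5 cm, Ī = 142.759 cm⁴.
By symmetry the centroid is at mid-width, x̄ = 4.5 cm.
All pieces are centred on the centroidal y-axis, so I = ΣĪ (holes subtracted) = 1193.74 cm⁴.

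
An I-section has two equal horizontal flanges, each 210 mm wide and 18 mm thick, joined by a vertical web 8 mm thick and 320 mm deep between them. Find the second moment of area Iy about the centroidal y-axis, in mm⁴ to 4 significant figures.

Break the section into simple shapes (no overlaps), measuring from the bottom-left corner of the bounding box.
Bottom flange: 210 × 18, A = 3 780 mm², x = 105 mm, Ī = 13 891 500 mm⁴.
Web: 8 × 320, A = 2 560 mm², x = 105 mm, Ī = 13653.3 mm⁴.
Top flange: 210 × 18, A = 3 780 mm², x = 105 mm, Ī = 13 891 500 mm⁴.
By symmetry the centroid is at mid-width, x̄ = 105 mm.
All pieces are centred on the centroidal y-axis, so I = ΣĪ = 27 796 653 mm⁴.

Iy ≈ 2.780 × 10⁷ mm⁴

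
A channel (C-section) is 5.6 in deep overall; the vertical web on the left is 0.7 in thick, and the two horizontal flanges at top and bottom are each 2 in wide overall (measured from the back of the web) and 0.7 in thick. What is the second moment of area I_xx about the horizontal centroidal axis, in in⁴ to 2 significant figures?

I_xx ≈ 21 in⁴

Treat the section as a set of non-overlapping primitives; coordinates are from the bounding-box lower-left.
Web: 0.7 × 5.6, A = 3.92 in², y = 2.8 in, Ī = 10.24 in⁴.
Top flange (beyond web): 1.3 × 0.7, A = 0.91 in², y = 5.25 in, Ī = 0.03716 in⁴.
Bottom flange (beyond web): 1.3 × 0.7, A = 0.91 in², y = 0.35 in, Ī = 0.03716 in⁴.
By symmetry the centroid is at mid-height, ȳ = 2.8 in.
Transfer each piece to the horizontal centroidal axis using Ī + A·d² with d = y − 2.8:
  web: d = 0 in → contributes +10.24 in⁴
  top flange (beyond web): d = 2.45 in → contributes +5.499 in⁴
  bottom flange (beyond web): d = -2.45 in → contributes +5.499 in⁴
Total I = 21.24 in⁴.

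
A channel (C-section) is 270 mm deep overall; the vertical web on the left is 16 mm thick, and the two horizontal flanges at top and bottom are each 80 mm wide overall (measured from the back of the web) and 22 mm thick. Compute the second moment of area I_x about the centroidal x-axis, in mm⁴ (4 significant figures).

I_x ≈ 6.966 × 10⁷ mm⁴

Break the section into simple shapes (no overlaps), measuring from the bottom-left corner of the bounding box.
Web: 16 × 270, A = 4 320 mm², y = 135 mm, Ī = 26 244 000 mm⁴.
Top flange (beyond web): 64 × 22, A = 1 408 mm², y = 259 mm, Ī = 56789.3 mm⁴.
Bottom flange (beyond web): 64 × 22, A = 1 408 mm², y = 11 mm, Ī = 56789.3 mm⁴.
By symmetry the centroid is at mid-height, ȳ = 135 mm.
Transfer each piece to the centroidal x-axis using Ī + A·d² with d = y − 135:
  web: d = 0 mm → contributes +26 244 000 mm⁴
  top flange (beyond web): d = 124 mm → contributes +21 706 197 mm⁴
  bottom flange (beyond web): d = -124 mm → contributes +21 706 197 mm⁴
Total I = 69 656 395 mm⁴.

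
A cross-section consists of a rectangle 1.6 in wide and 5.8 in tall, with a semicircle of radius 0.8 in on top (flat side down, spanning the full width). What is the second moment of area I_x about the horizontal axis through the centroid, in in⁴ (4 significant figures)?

I_x ≈ 35.58 in⁴

Decompose the section into non-overlapping parts with the origin at the bottom-left of its bounding rectangle.
Rectangular body: 1.6 × 5.8, A = 9.28 in², y = 2.9 in, Ī = 26.0149 in⁴.
Semicircular cap: semicircle r = 0.8, A = 1.00531 in², y = 6.13953 in, Ī = 0.0449565 in⁴.
Centroid: ȳ = ΣA·y / ΣA = 3.21664 in.
Transfer each piece to the horizontal axis through the centroid using Ī + A·d² with d = y − 3.21664:
  rectangular body: d = -0.316639 in → contributes +26.9453 in⁴
  semicircular cap: d = 2.92289 in → contributes +8.63361 in⁴
Total I = 35.579 in⁴.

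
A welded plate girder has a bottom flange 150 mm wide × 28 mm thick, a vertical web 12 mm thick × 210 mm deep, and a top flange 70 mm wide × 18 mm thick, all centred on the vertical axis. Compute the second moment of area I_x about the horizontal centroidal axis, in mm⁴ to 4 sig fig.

Decompose the section into non-overlapping parts with the origin at the bottom-left of its bounding rectangle.
Bottom plate: 150 × 28, A = 4 200 mm², y = 14 mm, Ī = 274 400 mm⁴.
Web plate: 12 × 210, A = 2 520 mm², y = 133 mm, Ī = 9 261 000 mm⁴.
Top plate: 70 × 18, A = 1 260 mm², y = 247 mm, Ī = 34 020 mm⁴.
Centroid: ȳ = ΣA·y / ΣA = 88.3684 mm.
Transfer each piece to the horizontal centroidal axis using Ī + A·d² with d = y − 88.3684:
  bottom plate: d = -74.3684 mm → contributes +23 503 181 mm⁴
  web plate: d = 44.6316 mm → contributes +14 280 784 mm⁴
  top plate: d = 158.632 mm → contributes +31 740 632 mm⁴
Total I = 69 524 597 mm⁴.

I_x ≈ 6.952 × 10⁷ mm⁴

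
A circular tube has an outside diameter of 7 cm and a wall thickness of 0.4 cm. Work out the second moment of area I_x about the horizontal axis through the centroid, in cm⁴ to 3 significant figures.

I_x ≈ 45.3 cm⁴

Break the section into simple shapes (no overlaps), measuring from the bottom-left corner of the bounding box.
Outer circle: ⌀7, A = 38.485 cm², y = 3.5 cm, Ī = 117.86 cm⁴.
Bore (subtracted): ⌀6.2, A = 30.191 cm², y = 3.5 cm, Ī = 72.533 cm⁴.
By symmetry the centroid is at mid-height, ȳ = 3.5 cm.
All pieces are centred on the horizontal axis through the centroid, so I = ΣĪ (holes subtracted) = 45.326 cm⁴.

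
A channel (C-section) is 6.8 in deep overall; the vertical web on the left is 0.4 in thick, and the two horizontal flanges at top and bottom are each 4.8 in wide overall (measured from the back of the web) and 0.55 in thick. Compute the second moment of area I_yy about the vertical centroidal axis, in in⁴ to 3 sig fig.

I_yy ≈ 17.9 in⁴

Decompose the section into non-overlapping parts with the origin at the bottom-left of its bounding rectangle.
Web: 0.4 × 6.8, A = 2.72 in², x = 0.2 in, Ī = 0.036267 in⁴.
Top flange (beyond web): 4.4 × 0.55, A = 2.42 in², x = 2.6 in, Ī = 3.9043 in⁴.
Bottom flange (beyond web): 4.4 × 0.55, A = 2.42 in², x = 2.6 in, Ī = 3.9043 in⁴.
Centroid: x̄ = ΣA·x / ΣA = 1.7365 in.
Transfer each piece to the vertical centroidal axis using Ī + A·d² with d = x − 1.7365:
  web: d = -1.5365 in → contributes +6.4578 in⁴
  top flange (beyond web): d = 0.86349 in → contributes +5.7087 in⁴
  bottom flange (beyond web): d = 0.86349 in → contributes +5.7087 in⁴
Total I = 17.875 in⁴.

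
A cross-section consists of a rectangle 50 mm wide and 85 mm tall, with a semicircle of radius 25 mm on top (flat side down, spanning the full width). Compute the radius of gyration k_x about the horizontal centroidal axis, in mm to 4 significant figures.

Break the section into simple shapes (no overlaps), measuring from the bottom-left corner of the bounding box.
Rectangular body: 50 × 85, A = 4 250 mm², y = 42.5 mm, Ī = 2 558 854 mm⁴.
Semicircular cap: semicircle r = 25, A = 981.748 mm², y = 95.6103 mm, Ī = 42873.8 mm⁴.
Centroid: ȳ = ΣA·y / ΣA = 52.4663 mm.
Transfer each piece to the horizontal centroidal axis using Ī + A·d² with d = y − 52.4663:
  rectangular body: d = -9.96626 mm → contributes +2 980 991 mm⁴
  semicircular cap: d = 43.1441 mm → contributes +1 870 310 mm⁴
Total I = 4 851 301 mm⁴.
Radius of gyration: k = √(I/A) = √(4 851 301 / 5231.75) = 30.4513 mm.

k_x ≈ 30.45 mm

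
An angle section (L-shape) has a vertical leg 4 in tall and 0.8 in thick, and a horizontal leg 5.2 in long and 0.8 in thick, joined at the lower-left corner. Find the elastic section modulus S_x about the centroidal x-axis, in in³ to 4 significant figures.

Split into non-overlapping primitives; take the origin at the lower-left of the bounding box.
Vertical leg: 0.8 × 4, A = 3.2 in², y = 2 in, Ī = 4.26667 in⁴.
Horizontal leg (remainder): 4.4 × 0.8, A = 3.52 in², y = 0.4 in, Ī = 0.187733 in⁴.
Centroid: ȳ = ΣA·y / ΣA = 1.1619 in.
Transfer each piece to the centroidal x-axis using Ī + A·d² with d = y − 1.1619:
  vertical leg: d = 0.838095 in → contributes +6.51436 in⁴
  horizontal leg (remainder): d = -0.761905 in → contributes +2.23109 in⁴
Total I = 8.74545 in⁴.
Extreme fibre distance c = 2.8381 in; S = I/c = 3.08145 in³.

S_x ≈ 3.081 in³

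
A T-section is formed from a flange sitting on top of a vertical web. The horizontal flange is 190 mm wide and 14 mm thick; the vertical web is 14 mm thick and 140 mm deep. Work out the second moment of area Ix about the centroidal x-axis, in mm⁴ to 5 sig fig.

Ix ≈ 9.9356 × 10⁶ mm⁴

Decompose the section into non-overlapping parts with the origin at the bottom-left of its bounding rectangle.
Flange: 190 × 14, A = 2 660 mm², y = 147 mm, Ī = 43446.67 mm⁴.
Web: 14 × 140, A = 1 960 mm², y = 70 mm, Ī = 3 201 333 mm⁴.
Centroid: ȳ = ΣA·y / ΣA = 114.3333 mm.
Transfer each piece to the centroidal x-axis using Ī + A·d² with d = y − 114.3333:
  flange: d = 32.66667 mm → contributes +2 881 962 mm⁴
  web: d = -44.33333 mm → contributes +7 053 604 mm⁴
Total I = 9 935 567 mm⁴.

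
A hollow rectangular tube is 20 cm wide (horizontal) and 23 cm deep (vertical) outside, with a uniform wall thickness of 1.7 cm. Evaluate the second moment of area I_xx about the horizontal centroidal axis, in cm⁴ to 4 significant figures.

Decompose the section into non-overlapping parts with the origin at the bottom-left of its bounding rectangle.
Outer rectangle: 20 × 23, A = 460 cm², y = 11.5 cm, Ī = 20278.3 cm⁴.
Inner void (subtracted): 16.6 × 19.6, A = 325.36 cm², y = 11.5 cm, Ī = 10415.9 cm⁴.
By symmetry the centroid is at mid-height, ȳ = 11.5 cm.
All pieces are centred on the horizontal centroidal axis, so I = ΣĪ (holes subtracted) = 9862.48 cm⁴.

I_xx ≈ 9862 cm⁴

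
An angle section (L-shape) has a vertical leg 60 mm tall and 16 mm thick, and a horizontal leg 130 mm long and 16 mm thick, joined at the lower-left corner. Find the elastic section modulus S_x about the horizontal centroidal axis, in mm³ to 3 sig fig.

S_x ≈ 1.42 × 10⁴ mm³

Split into non-overlapping primitives; take the origin at the lower-left of the bounding box.
Vertical leg: 16 × 60, A = 960 mm², y = 30 mm, Ī = 288 000 mm⁴.
Horizontal leg (remainder): 114 × 16, A = 1 824 mm², y = 8 mm, Ī = 38 912 mm⁴.
Centroid: ȳ = ΣA·y / ΣA = 15.586 mm.
Transfer each piece to the horizontal centroidal axis using Ī + A·d² with d = y − 15.586:
  vertical leg: d = 14.414 mm → contributes +487 447 mm⁴
  horizontal leg (remainder): d = -7.5862 mm → contributes +143 884 mm⁴
Total I = 631 331 mm⁴.
Extreme fibre distance c = 44.414 mm; S = I/c = 14 215 mm³.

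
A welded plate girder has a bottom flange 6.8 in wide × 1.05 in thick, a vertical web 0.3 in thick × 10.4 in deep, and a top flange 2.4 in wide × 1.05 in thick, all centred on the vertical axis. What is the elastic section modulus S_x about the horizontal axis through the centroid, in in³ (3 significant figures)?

S_x ≈ 35.0 in³

Break the section into simple shapes (no overlaps), measuring from the bottom-left corner of the bounding box.
Bottom plate: 6.8 × 1.05, A = 7.14 in², y = 0.525 in, Ī = 0.65599 in⁴.
Web plate: 0.3 × 10.4, A = 3.12 in², y = 6.25 in, Ī = 28.122 in⁴.
Top plate: 2.4 × 1.05, A = 2.52 in², y = 11.975 in, Ī = 0.23153 in⁴.
Centroid: ȳ = ΣA·y / ΣA = 4.1804 in.
Transfer each piece to the horizontal axis through the centroid using Ī + A·d² with d = y − 4.1804:
  bottom plate: d = -3.6554 in → contributes +96.06 in⁴
  web plate: d = 2.0696 in → contributes +41.485 in⁴
  top plate: d = 7.7946 in → contributes +153.34 in⁴
Total I = 290.88 in⁴.
Extreme fibre distance c = 8.3196 in; S = I/c = 34.963 in³.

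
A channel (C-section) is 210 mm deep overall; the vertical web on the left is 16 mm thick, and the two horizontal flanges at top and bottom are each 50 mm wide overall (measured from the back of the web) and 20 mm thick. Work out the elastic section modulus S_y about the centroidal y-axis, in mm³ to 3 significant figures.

Break the section into simple shapes (no overlaps), measuring from the bottom-left corner of the bounding box.
Web: 16 × 210, A = 3 360 mm², x = 8 mm, Ī = 71 680 mm⁴.
Top flange (beyond web): 34 × 20, A = 680 mm², x = 33 mm, Ī = 65 507 mm⁴.
Bottom flange (beyond web): 34 × 20, A = 680 mm², x = 33 mm, Ī = 65 507 mm⁴.
Centroid: x̄ = ΣA·x / ΣA = 15.203 mm.
Transfer each piece to the centroidal y-axis using Ī + A·d² with d = x − 15.203:
  web: d = -7.2034 mm → contributes +246 026 mm⁴
  top flange (beyond web): d = 17.797 mm → contributes +280 876 mm⁴
  bottom flange (beyond web): d = 17.797 mm → contributes +280 876 mm⁴
Total I = 807 778 mm⁴.
Extreme fibre distance c = 34.797 mm; S = I/c = 23 214 mm³.

S_y ≈ 2.32 × 10⁴ mm³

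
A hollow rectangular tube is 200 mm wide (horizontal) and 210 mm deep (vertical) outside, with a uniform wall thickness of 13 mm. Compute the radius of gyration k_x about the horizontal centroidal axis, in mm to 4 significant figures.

k_x ≈ 80.08 mm

Break the section into simple shapes (no overlaps), measuring from the bottom-left corner of the bounding box.
Outer rectangle: 200 × 210, A = 42 000 mm², y = 105 mm, Ī = 154 350 000 mm⁴.
Inner void (subtracted): 174 × 184, A = 32 016 mm², y = 105 mm, Ī = 90 327 808 mm⁴.
By symmetry the centroid is at mid-height, ȳ = 105 mm.
All pieces are centred on the horizontal centroidal axis, so I = ΣĪ (holes subtracted) = 64 022 192 mm⁴.
Radius of gyration: k = √(I/A) = √(64 022 192 / 9 984) = 80.078 mm.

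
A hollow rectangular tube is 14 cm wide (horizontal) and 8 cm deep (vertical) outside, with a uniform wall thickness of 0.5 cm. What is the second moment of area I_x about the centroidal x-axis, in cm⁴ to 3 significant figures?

I_x ≈ 226 cm⁴

Split into non-overlapping primitives; take the origin at the lower-left of the bounding box.
Outer rectangle: 14 × 8, A = 112 cm², y = 4 cm, Ī = 597.33 cm⁴.
Inner void (subtracted): 13 × 7, A = 91 cm², y = 4 cm, Ī = 371.58 cm⁴.
By symmetry the centroid is at mid-height, ȳ = 4 cm.
All pieces are centred on the centroidal x-axis, so I = ΣĪ (holes subtracted) = 225.75 cm⁴.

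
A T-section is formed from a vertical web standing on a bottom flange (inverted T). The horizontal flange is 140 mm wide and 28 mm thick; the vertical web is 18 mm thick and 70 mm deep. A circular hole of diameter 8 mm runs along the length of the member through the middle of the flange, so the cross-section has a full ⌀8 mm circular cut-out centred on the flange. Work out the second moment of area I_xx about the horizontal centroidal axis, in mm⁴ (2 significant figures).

I_xx ≈ 3.1 × 10⁶ mm⁴

Decompose the section into non-overlapping parts with the origin at the bottom-left of its bounding rectangle.
Flange: 140 × 28, A = 3 920 mm², y = 14 mm, Ī = 256 107 mm⁴.
Web: 18 × 70, A = 1 260 mm², y = 63 mm, Ī = 514 500 mm⁴.
Hole (subtracted): ⌀8, A = 50.27 mm², y = 14 mm, Ī = 201.1 mm⁴.
Centroid: ȳ = ΣA·y / ΣA = 26.04 mm.
Transfer each piece to the horizontal centroidal axis using Ī + A·d² with d = y − 26.04:
  flange: d = -12.04 mm → contributes +823 951 mm⁴
  web: d = 36.96 mm → contributes +2 236 112 mm⁴
  hole: d = -12.04 mm → contributes −7 482 mm⁴
Total I = 3 052 581 mm⁴.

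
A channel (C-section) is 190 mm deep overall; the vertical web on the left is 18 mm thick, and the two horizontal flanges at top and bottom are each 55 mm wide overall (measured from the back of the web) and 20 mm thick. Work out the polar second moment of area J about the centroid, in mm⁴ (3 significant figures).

J ≈ 2.21 × 10⁷ mm⁴

Treat the section as a set of non-overlapping primitives; coordinates are from the bounding-box lower-left.
Web: 18 × 190, A = 3 420 mm², y = 95 mm, Ī = 10 288 500 mm⁴.
Top flange (beyond web): 37 × 20, A = 740 mm², y = 180 mm, Ī = 24 667 mm⁴.
Bottom flange (beyond web): 37 × 20, A = 740 mm², y = 10 mm, Ī = 24 667 mm⁴.
By symmetry the centroid is at mid-height, ȳ = 95 mm.
Transfer each piece to the centroidal x-axis using Ī + A·d² with d = y − 95:
  web: d = 0 mm → contributes +10 288 500 mm⁴
  top flange (beyond web): d = 85 mm → contributes +5 371 167 mm⁴
  bottom flange (beyond web): d = -85 mm → contributes +5 371 167 mm⁴
Total I = 21 030 833 mm⁴.
For the y-axis: x̄ = 17.306 mm.
Repeating about the centroidal y-axis gives I_y = 1 042 374 mm⁴.
Polar second moment: J = I_x + I_y = 22 073 207 mm⁴.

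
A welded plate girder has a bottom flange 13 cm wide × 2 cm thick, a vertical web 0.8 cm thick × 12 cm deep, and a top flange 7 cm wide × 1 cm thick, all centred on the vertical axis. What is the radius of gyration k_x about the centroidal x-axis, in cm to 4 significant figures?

Decompose the section into non-overlapping parts with the origin at the bottom-left of its bounding rectangle.
Bottom plate: 13 × 2, A = 26 cm², y = 1 cm, Ī = 8.66667 cm⁴.
Web plate: 0.8 × 12, A = 9.6 cm², y = 8 cm, Ī = 115.2 cm⁴.
Top plate: 7 × 1, A = 7 cm², y = 14.5 cm, Ī = 0.583333 cm⁴.
Centroid: ȳ = ΣA·y / ΣA = 4.79577 cm.
Transfer each piece to the centroidal x-axis using Ī + A·d² with d = y − 4.79577:
  bottom plate: d = -3.79577 cm → contributes +383.272 cm⁴
  web plate: d = 3.20423 cm → contributes +213.764 cm⁴
  top plate: d = 9.70423 cm → contributes +659.787 cm⁴
Total I = 1256.82 cm⁴.
Radius of gyration: k = √(I/A) = √(1256.82 / 42.6) = 5.43166 cm.

k_x ≈ 5.432 cm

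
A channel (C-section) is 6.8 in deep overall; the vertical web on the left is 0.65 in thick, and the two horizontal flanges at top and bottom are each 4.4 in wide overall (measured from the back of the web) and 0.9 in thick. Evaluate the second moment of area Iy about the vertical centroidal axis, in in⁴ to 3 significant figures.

Iy ≈ 21.0 in⁴

Decompose the section into non-overlapping parts with the origin at the bottom-left of its bounding rectangle.
Web: 0.65 × 6.8, A = 4.42 in², x = 0.325 in, Ī = 0.15562 in⁴.
Top flange (beyond web): 3.75 × 0.9, A = 3.375 in², x = 2.525 in, Ī = 3.9551 in⁴.
Bottom flange (beyond web): 3.75 × 0.9, A = 3.375 in², x = 2.525 in, Ī = 3.9551 in⁴.
Centroid: x̄ = ΣA·x / ΣA = 1.6545 in.
Transfer each piece to the vertical centroidal axis using Ī + A·d² with d = x − 1.6545:
  web: d = -1.3295 in → contributes +7.9677 in⁴
  top flange (beyond web): d = 0.87055 in → contributes +6.5128 in⁴
  bottom flange (beyond web): d = 0.87055 in → contributes +6.5128 in⁴
Total I = 20.993 in⁴.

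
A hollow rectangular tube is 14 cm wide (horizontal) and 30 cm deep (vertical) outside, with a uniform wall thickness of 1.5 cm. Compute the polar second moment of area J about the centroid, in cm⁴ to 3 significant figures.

Treat the section as a set of non-overlapping primitives; coordinates are from the bounding-box lower-left.
Outer rectangle: 14 × 30, A = 420 cm², y = 15 cm, Ī = 31 500 cm⁴.
Inner void (subtracted): 11 × 27, A = 297 cm², y = 15 cm, Ī = 18 043 cm⁴.
By symmetry the centroid is at mid-height, ȳ = 15 cm.
All pieces are centred on the centroidal x-axis, so I = ΣĪ (holes subtracted) = 13 457 cm⁴.
Repeating about the centroidal y-axis gives I_y = 3865.3 cm⁴.
Polar second moment: J = I_x + I_y = 17 323 cm⁴.

J ≈ 1.73 × 10⁴ cm⁴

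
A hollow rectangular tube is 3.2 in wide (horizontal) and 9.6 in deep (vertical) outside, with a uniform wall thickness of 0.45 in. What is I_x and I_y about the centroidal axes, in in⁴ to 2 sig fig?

Treat the section as a set of non-overlapping primitives; coordinates are from the bounding-box lower-left.
Outer rectangle: 3.2 × 9.6, A = 30.72 in², y = 4.8 in, Ī = 235.9 in⁴.
Inner void (subtracted): 2.3 × 8.7, A = 20.01 in², y = 4.8 in, Ī = 126.2 in⁴.
By symmetry the centroid is at mid-height, ȳ = 4.8 in.
All pieces are centred on the centroidal x-axis, so I = ΣĪ (holes subtracted) = 109.7 in⁴.
Repeating about the centroidal y-axis gives I_y = 17.39 in⁴.

I_x ≈ 110 in⁴, I_y ≈ 17 in⁴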